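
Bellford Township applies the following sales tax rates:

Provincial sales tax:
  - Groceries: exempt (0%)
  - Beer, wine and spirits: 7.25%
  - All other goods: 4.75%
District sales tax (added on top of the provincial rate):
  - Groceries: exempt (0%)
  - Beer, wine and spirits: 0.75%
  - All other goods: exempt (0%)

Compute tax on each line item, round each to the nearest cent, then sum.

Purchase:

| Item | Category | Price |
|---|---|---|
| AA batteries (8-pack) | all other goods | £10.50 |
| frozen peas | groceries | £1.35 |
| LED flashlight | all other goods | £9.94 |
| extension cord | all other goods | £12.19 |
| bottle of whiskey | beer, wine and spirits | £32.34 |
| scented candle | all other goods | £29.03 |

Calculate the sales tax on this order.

£5.52

AA batteries (8-pack) £10.50: all other goods → 4.75% + 0% district = 4.75% → £0.50
Frozen peas £1.35: groceries → 0% + 0% district = 0% → £0.00
LED flashlight £9.94: all other goods → 4.75% + 0% district = 4.75% → £0.47
Extension cord £12.19: all other goods → 4.75% + 0% district = 4.75% → £0.58
Bottle of whiskey £32.34: beer, wine and spirits → 7.25% + 0.75% district = 8% → £2.59
Scented candle £29.03: all other goods → 4.75% + 0% district = 4.75% → £1.38
Total tax = £0.50 + £0.47 + £0.58 + £2.59 + £1.38 = £5.52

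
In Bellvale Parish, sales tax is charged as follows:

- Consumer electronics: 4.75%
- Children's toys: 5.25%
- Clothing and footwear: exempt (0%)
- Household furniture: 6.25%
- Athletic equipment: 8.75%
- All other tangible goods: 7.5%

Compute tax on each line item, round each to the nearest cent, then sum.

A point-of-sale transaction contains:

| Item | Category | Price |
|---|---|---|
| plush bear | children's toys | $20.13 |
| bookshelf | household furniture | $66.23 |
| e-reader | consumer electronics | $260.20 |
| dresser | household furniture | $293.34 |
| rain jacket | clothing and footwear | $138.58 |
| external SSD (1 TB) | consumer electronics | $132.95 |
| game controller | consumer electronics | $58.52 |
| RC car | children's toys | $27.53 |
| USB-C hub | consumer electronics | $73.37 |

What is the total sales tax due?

Plush bear $20.13: children's toys → 5.25% → $1.06
Bookshelf $66.23: household furniture → 6.25% → $4.14
E-reader $260.20: consumer electronics → 4.75% → $12.36
Dresser $293.34: household furniture → 6.25% → $18.33
Rain jacket $138.58: clothing and footwear → 0% → $0.00
External SSD (1 TB) $132.95: consumer electronics → 4.75% → $6.32
Game controller $58.52: consumer electronics → 4.75% → $2.78
RC car $27.53: children's toys → 5.25% → $1.45
USB-C hub $73.37: consumer electronics → 4.75% → $3.49
Total tax = $1.06 + $4.14 + $12.36 + $18.33 + $6.32 + $2.78 + $1.45 + $3.49 = $49.93

$49.93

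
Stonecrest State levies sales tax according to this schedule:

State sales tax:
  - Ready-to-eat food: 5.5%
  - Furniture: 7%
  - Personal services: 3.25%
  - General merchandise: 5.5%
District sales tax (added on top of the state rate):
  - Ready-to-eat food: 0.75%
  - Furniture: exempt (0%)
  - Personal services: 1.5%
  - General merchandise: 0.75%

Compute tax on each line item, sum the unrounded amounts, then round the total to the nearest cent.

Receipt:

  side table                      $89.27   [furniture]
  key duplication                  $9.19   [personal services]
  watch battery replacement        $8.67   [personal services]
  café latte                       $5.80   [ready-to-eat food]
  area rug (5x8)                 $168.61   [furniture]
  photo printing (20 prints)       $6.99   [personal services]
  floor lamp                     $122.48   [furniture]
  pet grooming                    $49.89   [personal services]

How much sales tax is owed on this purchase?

$30.54

Side table $89.27: furniture → 7% + 0% district = 7% → $6.2489
Key duplication $9.19: personal services → 3.25% + 1.5% district = 4.75% → $0.436525
Watch battery replacement $8.67: personal services → 3.25% + 1.5% district = 4.75% → $0.411825
Café latte $5.80: ready-to-eat food → 5.5% + 0.75% district = 6.25% → $0.3625
Area rug (5x8) $168.61: furniture → 7% + 0% district = 7% → $11.8027
Photo printing (20 prints) $6.99: personal services → 3.25% + 1.5% district = 4.75% → $0.332025
Floor lamp $122.48: furniture → 7% + 0% district = 7% → $8.5736
Pet grooming $49.89: personal services → 3.25% + 1.5% district = 4.75% → $2.369775
Unrounded tax sum = $30.53785 → $30.54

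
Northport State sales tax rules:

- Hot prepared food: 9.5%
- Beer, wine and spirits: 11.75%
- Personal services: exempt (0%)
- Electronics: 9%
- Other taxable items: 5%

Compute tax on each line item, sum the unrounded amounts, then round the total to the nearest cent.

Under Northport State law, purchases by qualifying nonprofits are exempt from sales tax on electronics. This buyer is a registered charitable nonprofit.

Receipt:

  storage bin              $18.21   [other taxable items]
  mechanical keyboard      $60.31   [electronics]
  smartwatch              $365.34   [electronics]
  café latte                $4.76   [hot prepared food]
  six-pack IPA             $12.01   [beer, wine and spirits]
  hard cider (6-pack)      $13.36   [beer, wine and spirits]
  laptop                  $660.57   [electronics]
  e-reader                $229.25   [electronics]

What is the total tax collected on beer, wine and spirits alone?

$2.98

Six-pack IPA $12.01: beer, wine and spirits → 11.75% → $1.411175
Hard cider (6-pack) $13.36: beer, wine and spirits → 11.75% → $1.5698
Tax on beer, wine and spirits: unrounded sum = $2.980975 → $2.98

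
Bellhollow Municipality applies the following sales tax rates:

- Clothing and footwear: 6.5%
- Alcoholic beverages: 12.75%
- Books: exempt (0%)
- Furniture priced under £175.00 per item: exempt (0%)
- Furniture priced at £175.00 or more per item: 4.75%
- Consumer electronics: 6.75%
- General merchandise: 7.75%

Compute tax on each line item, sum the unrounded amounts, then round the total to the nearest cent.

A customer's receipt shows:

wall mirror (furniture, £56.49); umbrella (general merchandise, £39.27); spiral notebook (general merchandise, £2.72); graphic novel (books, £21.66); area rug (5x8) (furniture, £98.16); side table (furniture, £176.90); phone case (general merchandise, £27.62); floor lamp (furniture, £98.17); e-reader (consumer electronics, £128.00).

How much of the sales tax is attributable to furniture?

£8.40

Wall mirror £56.49: furniture, under £175.00 → 0% → £0.00
Area rug (5x8) £98.16: furniture, under £175.00 → 0% → £0.00
Side table £176.90: furniture, £175.00 or more → 4.75% → £8.40275
Floor lamp £98.17: furniture, under £175.00 → 0% → £0.00
Tax on furniture: unrounded sum = £8.40275 → £8.40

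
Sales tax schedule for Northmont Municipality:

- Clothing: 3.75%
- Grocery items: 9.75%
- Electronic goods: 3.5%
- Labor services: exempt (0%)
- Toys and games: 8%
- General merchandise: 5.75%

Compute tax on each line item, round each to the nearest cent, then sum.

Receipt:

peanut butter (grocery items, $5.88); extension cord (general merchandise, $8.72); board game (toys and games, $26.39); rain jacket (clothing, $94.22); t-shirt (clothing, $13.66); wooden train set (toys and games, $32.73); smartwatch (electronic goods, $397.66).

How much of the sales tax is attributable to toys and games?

$4.73

Board game $26.39: toys and games → 8% → $2.11
Wooden train set $32.73: toys and games → 8% → $2.62
Tax on toys and games = $2.11 + $2.62 = $4.73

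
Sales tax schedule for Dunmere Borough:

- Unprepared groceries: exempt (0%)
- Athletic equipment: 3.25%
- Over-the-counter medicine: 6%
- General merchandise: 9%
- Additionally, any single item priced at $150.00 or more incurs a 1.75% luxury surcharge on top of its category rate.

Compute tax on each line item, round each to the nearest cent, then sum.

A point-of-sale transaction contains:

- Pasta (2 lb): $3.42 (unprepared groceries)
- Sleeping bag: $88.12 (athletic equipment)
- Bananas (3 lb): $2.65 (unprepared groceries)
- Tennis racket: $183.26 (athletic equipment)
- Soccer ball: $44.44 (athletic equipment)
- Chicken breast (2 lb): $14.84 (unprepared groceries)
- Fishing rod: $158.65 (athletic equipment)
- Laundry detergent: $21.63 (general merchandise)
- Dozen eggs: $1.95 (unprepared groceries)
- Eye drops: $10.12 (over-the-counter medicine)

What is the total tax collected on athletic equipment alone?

$21.39

Sleeping bag $88.12: athletic equipment → 3.25% → $2.86
Tennis racket $183.26: athletic equipment → 3.25% + 1.75% surcharge = 5% → $9.16
Soccer ball $44.44: athletic equipment → 3.25% → $1.44
Fishing rod $158.65: athletic equipment → 3.25% + 1.75% surcharge = 5% → $7.93
Tax on athletic equipment = $2.86 + $9.16 + $1.44 + $7.93 = $21.39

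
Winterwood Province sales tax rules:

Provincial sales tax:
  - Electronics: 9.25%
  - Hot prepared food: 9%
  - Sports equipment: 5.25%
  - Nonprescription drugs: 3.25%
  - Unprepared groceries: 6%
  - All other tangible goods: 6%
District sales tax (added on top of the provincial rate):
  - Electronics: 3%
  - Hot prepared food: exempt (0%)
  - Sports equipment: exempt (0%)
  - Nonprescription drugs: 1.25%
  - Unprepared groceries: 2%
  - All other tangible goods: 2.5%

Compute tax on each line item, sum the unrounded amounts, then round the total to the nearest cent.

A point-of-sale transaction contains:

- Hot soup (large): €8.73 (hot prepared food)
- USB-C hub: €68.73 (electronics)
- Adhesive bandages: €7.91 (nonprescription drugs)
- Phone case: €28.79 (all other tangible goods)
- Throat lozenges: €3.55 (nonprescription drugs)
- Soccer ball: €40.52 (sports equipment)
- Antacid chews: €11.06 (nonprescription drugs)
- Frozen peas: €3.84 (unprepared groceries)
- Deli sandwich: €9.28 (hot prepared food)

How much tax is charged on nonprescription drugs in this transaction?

Adhesive bandages €7.91: nonprescription drugs → 3.25% + 1.25% district = 4.5% → €0.35595
Throat lozenges €3.55: nonprescription drugs → 3.25% + 1.25% district = 4.5% → €0.15975
Antacid chews €11.06: nonprescription drugs → 3.25% + 1.25% district = 4.5% → €0.4977
Tax on nonprescription drugs: unrounded sum = €1.0134 → €1.01

€1.01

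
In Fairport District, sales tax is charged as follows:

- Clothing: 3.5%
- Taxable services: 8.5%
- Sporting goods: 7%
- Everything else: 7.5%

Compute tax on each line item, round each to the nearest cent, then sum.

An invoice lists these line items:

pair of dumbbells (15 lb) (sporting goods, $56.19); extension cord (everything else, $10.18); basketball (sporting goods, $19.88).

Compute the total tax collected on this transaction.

$6.08

Pair of dumbbells (15 lb) $56.19: sporting goods → 7% → $3.93
Extension cord $10.18: everything else → 7.5% → $0.76
Basketball $19.88: sporting goods → 7% → $1.39
Total tax = $3.93 + $0.76 + $1.39 = $6.08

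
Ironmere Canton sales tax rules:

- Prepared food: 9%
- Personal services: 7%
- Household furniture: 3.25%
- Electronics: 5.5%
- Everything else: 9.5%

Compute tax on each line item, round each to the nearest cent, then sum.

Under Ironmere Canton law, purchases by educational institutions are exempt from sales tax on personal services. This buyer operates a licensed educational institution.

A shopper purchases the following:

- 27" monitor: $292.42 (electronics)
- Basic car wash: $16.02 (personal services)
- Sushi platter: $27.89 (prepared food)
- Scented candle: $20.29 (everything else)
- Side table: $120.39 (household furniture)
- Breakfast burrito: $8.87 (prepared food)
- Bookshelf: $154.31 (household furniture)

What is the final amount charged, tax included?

$670.44

27" monitor $292.42: electronics → 5.5% → $16.08
Basic car wash $16.02: personal services, buyer-exempt → 0% → $0.00
Sushi platter $27.89: prepared food → 9% → $2.51
Scented candle $20.29: everything else → 9.5% → $1.93
Side table $120.39: household furniture → 3.25% → $3.91
Breakfast burrito $8.87: prepared food → 9% → $0.80
Bookshelf $154.31: household furniture → 3.25% → $5.02
Subtotal = $640.19; tax = $30.25; total due = $670.44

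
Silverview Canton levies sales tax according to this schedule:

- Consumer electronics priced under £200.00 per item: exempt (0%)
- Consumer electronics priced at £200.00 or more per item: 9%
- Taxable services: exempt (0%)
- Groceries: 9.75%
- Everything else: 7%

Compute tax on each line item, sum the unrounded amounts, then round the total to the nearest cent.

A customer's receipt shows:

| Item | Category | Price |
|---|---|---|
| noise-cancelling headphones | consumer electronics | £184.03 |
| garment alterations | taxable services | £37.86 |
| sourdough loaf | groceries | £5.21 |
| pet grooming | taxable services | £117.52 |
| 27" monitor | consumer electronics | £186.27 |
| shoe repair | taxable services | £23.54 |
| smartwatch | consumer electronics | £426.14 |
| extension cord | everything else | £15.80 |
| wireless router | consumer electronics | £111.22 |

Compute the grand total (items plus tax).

Noise-cancelling headphones £184.03: consumer electronics, under £200.00 → 0% → £0.00
Garment alterations £37.86: taxable services → 0% → £0.00
Sourdough loaf £5.21: groceries → 9.75% → £0.507975
Pet grooming £117.52: taxable services → 0% → £0.00
27" monitor £186.27: consumer electronics, under £200.00 → 0% → £0.00
Shoe repair £23.54: taxable services → 0% → £0.00
Smartwatch £426.14: consumer electronics, £200.00 or more → 9% → £38.3526
Extension cord £15.80: everything else → 7% → £1.106
Wireless router £111.22: consumer electronics, under £200.00 → 0% → £0.00
Subtotal = £1107.59; unrounded tax = £39.966575 → £39.97; total due = £1147.56

£1147.56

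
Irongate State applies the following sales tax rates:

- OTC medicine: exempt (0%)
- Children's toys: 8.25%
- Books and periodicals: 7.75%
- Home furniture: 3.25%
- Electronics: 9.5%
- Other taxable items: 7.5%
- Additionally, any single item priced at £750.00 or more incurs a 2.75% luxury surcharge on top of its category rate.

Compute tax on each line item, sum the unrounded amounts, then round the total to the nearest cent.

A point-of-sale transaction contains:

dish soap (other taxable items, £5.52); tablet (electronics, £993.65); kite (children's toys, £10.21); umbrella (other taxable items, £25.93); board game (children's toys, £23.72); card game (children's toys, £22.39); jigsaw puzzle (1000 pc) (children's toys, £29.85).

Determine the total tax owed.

Dish soap £5.52: other taxable items → 7.5% → £0.414
Tablet £993.65: electronics → 9.5% + 2.75% surcharge = 12.25% → £121.722125
Kite £10.21: children's toys → 8.25% → £0.842325
Umbrella £25.93: other taxable items → 7.5% → £1.94475
Board game £23.72: children's toys → 8.25% → £1.9569
Card game £22.39: children's toys → 8.25% → £1.847175
Jigsaw puzzle (1000 pc) £29.85: children's toys → 8.25% → £2.462625
Unrounded tax sum = £131.1899 → £131.19

£131.19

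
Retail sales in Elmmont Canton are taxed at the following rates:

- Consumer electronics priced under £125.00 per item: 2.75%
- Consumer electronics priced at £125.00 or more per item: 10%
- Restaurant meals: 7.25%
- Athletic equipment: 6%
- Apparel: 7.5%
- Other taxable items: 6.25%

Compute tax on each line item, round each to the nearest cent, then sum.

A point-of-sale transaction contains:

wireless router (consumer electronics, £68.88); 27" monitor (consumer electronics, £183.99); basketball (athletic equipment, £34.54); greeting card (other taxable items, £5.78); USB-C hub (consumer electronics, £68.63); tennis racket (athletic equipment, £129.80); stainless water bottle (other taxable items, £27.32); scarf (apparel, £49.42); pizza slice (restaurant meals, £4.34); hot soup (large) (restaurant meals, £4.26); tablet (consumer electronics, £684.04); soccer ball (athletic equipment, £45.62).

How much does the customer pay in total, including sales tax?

Wireless router £68.88: consumer electronics, under £125.00 → 2.75% → £1.89
27" monitor £183.99: consumer electronics, £125.00 or more → 10% → £18.40
Basketball £34.54: athletic equipment → 6% → £2.07
Greeting card £5.78: other taxable items → 6.25% → £0.36
USB-C hub £68.63: consumer electronics, under £125.00 → 2.75% → £1.89
Tennis racket £129.80: athletic equipment → 6% → £7.79
Stainless water bottle £27.32: other taxable items → 6.25% → £1.71
Scarf £49.42: apparel → 7.5% → £3.71
Pizza slice £4.34: restaurant meals → 7.25% → £0.31
Hot soup (large) £4.26: restaurant meals → 7.25% → £0.31
Tablet £684.04: consumer electronics, £125.00 or more → 10% → £68.40
Soccer ball £45.62: athletic equipment → 6% → £2.74
Subtotal = £1306.62; tax = £109.58; total due = £1416.20

£1416.20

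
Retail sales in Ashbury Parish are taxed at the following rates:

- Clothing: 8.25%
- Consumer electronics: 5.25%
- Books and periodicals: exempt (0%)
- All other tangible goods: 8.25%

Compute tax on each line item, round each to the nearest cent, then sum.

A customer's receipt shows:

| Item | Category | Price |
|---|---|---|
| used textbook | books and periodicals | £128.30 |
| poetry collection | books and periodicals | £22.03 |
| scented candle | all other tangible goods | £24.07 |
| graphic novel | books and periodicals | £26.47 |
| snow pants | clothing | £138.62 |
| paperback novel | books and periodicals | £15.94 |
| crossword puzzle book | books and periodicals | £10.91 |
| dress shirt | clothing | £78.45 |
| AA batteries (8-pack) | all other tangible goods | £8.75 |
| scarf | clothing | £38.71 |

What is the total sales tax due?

Used textbook £128.30: books and periodicals → 0% → £0.00
Poetry collection £22.03: books and periodicals → 0% → £0.00
Scented candle £24.07: all other tangible goods → 8.25% → £1.99
Graphic novel £26.47: books and periodicals → 0% → £0.00
Snow pants £138.62: clothing → 8.25% → £11.44
Paperback novel £15.94: books and periodicals → 0% → £0.00
Crossword puzzle book £10.91: books and periodicals → 0% → £0.00
Dress shirt £78.45: clothing → 8.25% → £6.47
AA batteries (8-pack) £8.75: all other tangible goods → 8.25% → £0.72
Scarf £38.71: clothing → 8.25% → £3.19
Total tax = £1.99 + £11.44 + £6.47 + £0.72 + £3.19 = £23.81

£23.81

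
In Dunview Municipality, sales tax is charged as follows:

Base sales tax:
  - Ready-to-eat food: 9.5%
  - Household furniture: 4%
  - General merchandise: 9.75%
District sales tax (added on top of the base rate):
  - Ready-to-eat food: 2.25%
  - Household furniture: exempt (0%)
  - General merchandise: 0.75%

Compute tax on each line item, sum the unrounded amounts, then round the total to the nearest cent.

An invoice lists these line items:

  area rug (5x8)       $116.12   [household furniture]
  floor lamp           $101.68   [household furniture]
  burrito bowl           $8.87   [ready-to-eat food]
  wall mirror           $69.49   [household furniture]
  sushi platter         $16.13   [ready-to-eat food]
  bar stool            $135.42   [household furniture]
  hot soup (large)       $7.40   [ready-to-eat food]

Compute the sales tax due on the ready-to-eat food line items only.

Burrito bowl $8.87: ready-to-eat food → 9.5% + 2.25% district = 11.75% → $1.042225
Sushi platter $16.13: ready-to-eat food → 9.5% + 2.25% district = 11.75% → $1.895275
Hot soup (large) $7.40: ready-to-eat food → 9.5% + 2.25% district = 11.75% → $0.8695
Tax on ready-to-eat food: unrounded sum = $3.807 → $3.81

$3.81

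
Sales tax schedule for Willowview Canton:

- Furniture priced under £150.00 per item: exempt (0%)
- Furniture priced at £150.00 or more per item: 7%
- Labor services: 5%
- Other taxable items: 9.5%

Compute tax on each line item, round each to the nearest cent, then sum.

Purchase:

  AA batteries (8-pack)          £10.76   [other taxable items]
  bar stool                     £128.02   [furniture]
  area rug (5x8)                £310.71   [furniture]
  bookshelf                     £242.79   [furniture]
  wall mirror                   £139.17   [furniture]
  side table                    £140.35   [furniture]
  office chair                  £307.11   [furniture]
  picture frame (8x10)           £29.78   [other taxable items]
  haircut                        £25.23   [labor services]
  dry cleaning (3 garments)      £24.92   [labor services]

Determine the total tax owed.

AA batteries (8-pack) £10.76: other taxable items → 9.5% → £1.02
Bar stool £128.02: furniture, under £150.00 → 0% → £0.00
Area rug (5x8) £310.71: furniture, £150.00 or more → 7% → £21.75
Bookshelf £242.79: furniture, £150.00 or more → 7% → £17.00
Wall mirror £139.17: furniture, under £150.00 → 0% → £0.00
Side table £140.35: furniture, under £150.00 → 0% → £0.00
Office chair £307.11: furniture, £150.00 or more → 7% → £21.50
Picture frame (8x10) £29.78: other taxable items → 9.5% → £2.83
Haircut £25.23: labor services → 5% → £1.26
Dry cleaning (3 garments) £24.92: labor services → 5% → £1.25
Total tax = £1.02 + £21.75 + £17.00 + £21.50 + £2.83 + £1.26 + £1.25 = £66.61

£66.61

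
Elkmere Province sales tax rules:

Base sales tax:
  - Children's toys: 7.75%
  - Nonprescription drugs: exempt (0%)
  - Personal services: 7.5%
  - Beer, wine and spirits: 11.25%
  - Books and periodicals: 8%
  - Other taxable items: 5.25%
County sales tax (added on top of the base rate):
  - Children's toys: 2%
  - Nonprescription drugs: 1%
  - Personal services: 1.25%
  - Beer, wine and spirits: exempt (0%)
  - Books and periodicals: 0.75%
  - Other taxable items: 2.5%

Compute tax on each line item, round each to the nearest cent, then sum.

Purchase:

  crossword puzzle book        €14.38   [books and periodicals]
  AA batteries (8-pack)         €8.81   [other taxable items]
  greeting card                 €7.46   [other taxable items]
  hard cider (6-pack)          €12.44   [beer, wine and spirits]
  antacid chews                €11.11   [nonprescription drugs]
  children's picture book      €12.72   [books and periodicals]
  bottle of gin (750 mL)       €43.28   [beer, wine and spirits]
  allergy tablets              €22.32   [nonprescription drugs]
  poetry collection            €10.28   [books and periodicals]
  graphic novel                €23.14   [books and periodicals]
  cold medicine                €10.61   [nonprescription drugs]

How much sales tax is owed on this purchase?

€13.26

Crossword puzzle book €14.38: books and periodicals → 8% + 0.75% county = 8.75% → €1.26
AA batteries (8-pack) €8.81: other taxable items → 5.25% + 2.5% county = 7.75% → €0.68
Greeting card €7.46: other taxable items → 5.25% + 2.5% county = 7.75% → €0.58
Hard cider (6-pack) €12.44: beer, wine and spirits → 11.25% + 0% county = 11.25% → €1.40
Antacid chews €11.11: nonprescription drugs → 0% + 1% county = 1% → €0.11
Children's picture book €12.72: books and periodicals → 8% + 0.75% county = 8.75% → €1.11
Bottle of gin (750 mL) €43.28: beer, wine and spirits → 11.25% + 0% county = 11.25% → €4.87
Allergy tablets €22.32: nonprescription drugs → 0% + 1% county = 1% → €0.22
Poetry collection €10.28: books and periodicals → 8% + 0.75% county = 8.75% → €0.90
Graphic novel €23.14: books and periodicals → 8% + 0.75% county = 8.75% → €2.02
Cold medicine €10.61: nonprescription drugs → 0% + 1% county = 1% → €0.11
Total tax = €1.26 + €0.68 + €0.58 + €1.40 + €0.11 + €1.11 + €4.87 + €0.22 + €0.90 + €2.02 + €0.11 = €13.26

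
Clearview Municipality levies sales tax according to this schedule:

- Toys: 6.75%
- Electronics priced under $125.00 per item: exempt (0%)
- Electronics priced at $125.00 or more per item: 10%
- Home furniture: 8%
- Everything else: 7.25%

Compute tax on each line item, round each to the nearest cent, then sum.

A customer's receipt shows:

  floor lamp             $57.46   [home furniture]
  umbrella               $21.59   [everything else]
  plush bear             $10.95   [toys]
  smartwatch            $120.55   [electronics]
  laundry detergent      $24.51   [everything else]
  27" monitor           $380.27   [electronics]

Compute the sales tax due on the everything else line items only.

Umbrella $21.59: everything else → 7.25% → $1.57
Laundry detergent $24.51: everything else → 7.25% → $1.78
Tax on everything else = $1.57 + $1.78 = $3.35

$3.35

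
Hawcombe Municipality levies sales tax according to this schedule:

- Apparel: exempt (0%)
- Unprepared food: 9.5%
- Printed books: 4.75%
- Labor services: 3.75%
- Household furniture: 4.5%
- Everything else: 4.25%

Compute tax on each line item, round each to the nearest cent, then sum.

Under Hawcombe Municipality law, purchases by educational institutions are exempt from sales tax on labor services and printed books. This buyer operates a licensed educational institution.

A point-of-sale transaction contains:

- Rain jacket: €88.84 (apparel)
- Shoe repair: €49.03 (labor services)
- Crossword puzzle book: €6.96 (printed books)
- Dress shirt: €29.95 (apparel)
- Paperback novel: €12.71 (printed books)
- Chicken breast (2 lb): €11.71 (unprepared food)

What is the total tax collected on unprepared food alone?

Chicken breast (2 lb) €11.71: unprepared food → 9.5% → €1.11
Tax on unprepared food = €1.11

€1.11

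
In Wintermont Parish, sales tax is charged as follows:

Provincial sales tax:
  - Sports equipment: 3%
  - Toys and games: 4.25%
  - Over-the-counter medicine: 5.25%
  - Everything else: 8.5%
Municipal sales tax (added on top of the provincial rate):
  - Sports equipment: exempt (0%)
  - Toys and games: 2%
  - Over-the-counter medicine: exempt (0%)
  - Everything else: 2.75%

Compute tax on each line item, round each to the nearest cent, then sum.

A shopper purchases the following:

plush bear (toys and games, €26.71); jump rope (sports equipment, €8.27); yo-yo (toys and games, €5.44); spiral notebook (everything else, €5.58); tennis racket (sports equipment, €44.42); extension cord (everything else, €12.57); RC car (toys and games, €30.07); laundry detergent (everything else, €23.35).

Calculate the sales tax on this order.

€10.14

Plush bear €26.71: toys and games → 4.25% + 2% municipal = 6.25% → €1.67
Jump rope €8.27: sports equipment → 3% + 0% municipal = 3% → €0.25
Yo-yo €5.44: toys and games → 4.25% + 2% municipal = 6.25% → €0.34
Spiral notebook €5.58: everything else → 8.5% + 2.75% municipal = 11.25% → €0.63
Tennis racket €44.42: sports equipment → 3% + 0% municipal = 3% → €1.33
Extension cord €12.57: everything else → 8.5% + 2.75% municipal = 11.25% → €1.41
RC car €30.07: toys and games → 4.25% + 2% municipal = 6.25% → €1.88
Laundry detergent €23.35: everything else → 8.5% + 2.75% municipal = 11.25% → €2.63
Total tax = €1.67 + €0.25 + €0.34 + €0.63 + €1.33 + €1.41 + €1.88 + €2.63 = €10.14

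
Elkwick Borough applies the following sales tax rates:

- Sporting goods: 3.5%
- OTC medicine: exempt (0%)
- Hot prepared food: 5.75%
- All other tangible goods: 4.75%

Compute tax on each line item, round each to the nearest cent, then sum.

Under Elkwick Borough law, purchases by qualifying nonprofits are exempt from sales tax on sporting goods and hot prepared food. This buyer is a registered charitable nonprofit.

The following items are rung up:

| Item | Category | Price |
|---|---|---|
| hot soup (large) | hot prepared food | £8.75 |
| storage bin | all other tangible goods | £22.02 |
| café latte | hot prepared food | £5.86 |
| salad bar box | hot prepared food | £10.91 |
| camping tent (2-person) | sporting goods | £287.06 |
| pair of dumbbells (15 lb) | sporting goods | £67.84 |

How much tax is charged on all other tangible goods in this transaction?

Storage bin £22.02: all other tangible goods → 4.75% → £1.05
Tax on all other tangible goods = £1.05

£1.05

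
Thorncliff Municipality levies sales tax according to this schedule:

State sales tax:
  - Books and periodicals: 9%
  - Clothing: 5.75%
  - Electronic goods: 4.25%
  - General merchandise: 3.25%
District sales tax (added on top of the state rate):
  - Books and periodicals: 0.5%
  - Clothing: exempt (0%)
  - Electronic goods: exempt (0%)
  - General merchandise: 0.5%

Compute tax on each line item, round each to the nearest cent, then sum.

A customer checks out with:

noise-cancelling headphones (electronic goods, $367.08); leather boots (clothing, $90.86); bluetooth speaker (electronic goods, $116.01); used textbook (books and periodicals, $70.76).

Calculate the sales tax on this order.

$32.47

Noise-cancelling headphones $367.08: electronic goods → 4.25% + 0% district = 4.25% → $15.60
Leather boots $90.86: clothing → 5.75% + 0% district = 5.75% → $5.22
Bluetooth speaker $116.01: electronic goods → 4.25% + 0% district = 4.25% → $4.93
Used textbook $70.76: books and periodicals → 9% + 0.5% district = 9.5% → $6.72
Total tax = $15.60 + $5.22 + $4.93 + $6.72 = $32.47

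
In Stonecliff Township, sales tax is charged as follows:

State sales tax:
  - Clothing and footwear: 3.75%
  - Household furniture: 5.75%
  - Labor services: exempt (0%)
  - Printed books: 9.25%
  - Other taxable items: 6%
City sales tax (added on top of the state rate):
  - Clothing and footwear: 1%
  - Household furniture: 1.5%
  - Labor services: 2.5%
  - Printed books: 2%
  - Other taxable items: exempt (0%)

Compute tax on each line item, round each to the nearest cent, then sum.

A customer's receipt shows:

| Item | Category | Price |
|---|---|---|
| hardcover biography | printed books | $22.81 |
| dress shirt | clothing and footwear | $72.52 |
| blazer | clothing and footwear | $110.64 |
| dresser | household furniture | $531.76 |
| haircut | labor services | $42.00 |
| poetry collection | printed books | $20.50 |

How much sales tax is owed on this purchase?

$53.18

Hardcover biography $22.81: printed books → 9.25% + 2% city = 11.25% → $2.57
Dress shirt $72.52: clothing and footwear → 3.75% + 1% city = 4.75% → $3.44
Blazer $110.64: clothing and footwear → 3.75% + 1% city = 4.75% → $5.26
Dresser $531.76: household furniture → 5.75% + 1.5% city = 7.25% → $38.55
Haircut $42.00: labor services → 0% + 2.5% city = 2.5% → $1.05
Poetry collection $20.50: printed books → 9.25% + 2% city = 11.25% → $2.31
Total tax = $2.57 + $3.44 + $5.26 + $38.55 + $1.05 + $2.31 = $53.18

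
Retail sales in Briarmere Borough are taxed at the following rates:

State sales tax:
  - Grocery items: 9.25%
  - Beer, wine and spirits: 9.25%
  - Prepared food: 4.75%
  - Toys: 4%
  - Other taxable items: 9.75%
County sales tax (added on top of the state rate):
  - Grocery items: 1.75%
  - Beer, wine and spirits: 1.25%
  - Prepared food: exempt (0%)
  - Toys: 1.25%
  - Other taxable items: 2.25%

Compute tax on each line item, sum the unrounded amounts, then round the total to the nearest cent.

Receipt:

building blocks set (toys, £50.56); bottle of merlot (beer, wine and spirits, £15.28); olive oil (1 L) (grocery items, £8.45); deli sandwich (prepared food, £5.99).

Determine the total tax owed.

Building blocks set £50.56: toys → 4% + 1.25% county = 5.25% → £2.6544
Bottle of merlot £15.28: beer, wine and spirits → 9.25% + 1.25% county = 10.5% → £1.6044
Olive oil (1 L) £8.45: grocery items → 9.25% + 1.75% county = 11% → £0.9295
Deli sandwich £5.99: prepared food → 4.75% + 0% county = 4.75% → £0.284525
Unrounded tax sum = £5.472825 → £5.47

£5.47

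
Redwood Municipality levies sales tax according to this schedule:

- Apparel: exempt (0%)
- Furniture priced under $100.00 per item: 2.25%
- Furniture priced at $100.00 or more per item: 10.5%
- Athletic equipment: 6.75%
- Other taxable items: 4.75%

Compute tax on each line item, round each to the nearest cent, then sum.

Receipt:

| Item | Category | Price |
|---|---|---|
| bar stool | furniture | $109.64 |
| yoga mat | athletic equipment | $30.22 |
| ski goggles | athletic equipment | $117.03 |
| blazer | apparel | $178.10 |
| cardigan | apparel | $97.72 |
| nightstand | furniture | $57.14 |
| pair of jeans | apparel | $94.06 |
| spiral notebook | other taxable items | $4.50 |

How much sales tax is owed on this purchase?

Bar stool $109.64: furniture, $100.00 or more → 10.5% → $11.51
Yoga mat $30.22: athletic equipment → 6.75% → $2.04
Ski goggles $117.03: athletic equipment → 6.75% → $7.90
Blazer $178.10: apparel → 0% → $0.00
Cardigan $97.72: apparel → 0% → $0.00
Nightstand $57.14: furniture, under $100.00 → 2.25% → $1.29
Pair of jeans $94.06: apparel → 0% → $0.00
Spiral notebook $4.50: other taxable items → 4.75% → $0.21
Total tax = $11.51 + $2.04 + $7.90 + $1.29 + $0.21 = $22.95

$22.95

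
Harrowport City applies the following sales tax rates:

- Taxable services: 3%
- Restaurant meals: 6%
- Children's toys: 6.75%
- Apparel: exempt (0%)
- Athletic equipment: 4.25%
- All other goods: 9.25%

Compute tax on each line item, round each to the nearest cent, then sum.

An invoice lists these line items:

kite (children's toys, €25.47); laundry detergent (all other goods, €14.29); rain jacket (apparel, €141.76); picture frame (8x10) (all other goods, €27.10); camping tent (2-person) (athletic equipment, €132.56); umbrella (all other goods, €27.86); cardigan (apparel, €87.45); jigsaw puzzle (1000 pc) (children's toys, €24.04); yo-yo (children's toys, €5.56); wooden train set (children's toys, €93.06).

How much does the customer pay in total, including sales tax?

€601.19

Kite €25.47: children's toys → 6.75% → €1.72
Laundry detergent €14.29: all other goods → 9.25% → €1.32
Rain jacket €141.76: apparel → 0% → €0.00
Picture frame (8x10) €27.10: all other goods → 9.25% → €2.51
Camping tent (2-person) €132.56: athletic equipment → 4.25% → €5.63
Umbrella €27.86: all other goods → 9.25% → €2.58
Cardigan €87.45: apparel → 0% → €0.00
Jigsaw puzzle (1000 pc) €24.04: children's toys → 6.75% → €1.62
Yo-yo €5.56: children's toys → 6.75% → €0.38
Wooden train set €93.06: children's toys → 6.75% → €6.28
Subtotal = €579.15; tax = €22.04; total due = €601.19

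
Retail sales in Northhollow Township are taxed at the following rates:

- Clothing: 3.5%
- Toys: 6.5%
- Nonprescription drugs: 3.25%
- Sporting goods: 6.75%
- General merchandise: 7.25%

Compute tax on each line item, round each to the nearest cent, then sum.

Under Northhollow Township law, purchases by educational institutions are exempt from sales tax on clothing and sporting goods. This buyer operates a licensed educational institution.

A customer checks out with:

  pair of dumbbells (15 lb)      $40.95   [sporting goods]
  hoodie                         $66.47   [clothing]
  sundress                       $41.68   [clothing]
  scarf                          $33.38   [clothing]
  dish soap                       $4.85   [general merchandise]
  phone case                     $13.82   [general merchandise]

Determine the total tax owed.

Pair of dumbbells (15 lb) $40.95: sporting goods, buyer-exempt → 0% → $0.00
Hoodie $66.47: clothing, buyer-exempt → 0% → $0.00
Sundress $41.68: clothing, buyer-exempt → 0% → $0.00
Scarf $33.38: clothing, buyer-exempt → 0% → $0.00
Dish soap $4.85: general merchandise → 7.25% → $0.35
Phone case $13.82: general merchandise → 7.25% → $1.00
Total tax = $0.35 + $1.00 = $1.35

$1.35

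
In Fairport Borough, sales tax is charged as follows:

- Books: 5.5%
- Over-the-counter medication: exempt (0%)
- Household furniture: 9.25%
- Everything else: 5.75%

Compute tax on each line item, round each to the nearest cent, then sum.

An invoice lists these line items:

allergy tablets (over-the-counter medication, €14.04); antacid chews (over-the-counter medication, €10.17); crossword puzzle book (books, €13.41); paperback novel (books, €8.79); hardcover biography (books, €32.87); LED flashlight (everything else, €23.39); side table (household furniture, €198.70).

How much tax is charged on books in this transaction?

Crossword puzzle book €13.41: books → 5.5% → €0.74
Paperback novel €8.79: books → 5.5% → €0.48
Hardcover biography €32.87: books → 5.5% → €1.81
Tax on books = €0.74 + €0.48 + €1.81 = €3.03

€3.03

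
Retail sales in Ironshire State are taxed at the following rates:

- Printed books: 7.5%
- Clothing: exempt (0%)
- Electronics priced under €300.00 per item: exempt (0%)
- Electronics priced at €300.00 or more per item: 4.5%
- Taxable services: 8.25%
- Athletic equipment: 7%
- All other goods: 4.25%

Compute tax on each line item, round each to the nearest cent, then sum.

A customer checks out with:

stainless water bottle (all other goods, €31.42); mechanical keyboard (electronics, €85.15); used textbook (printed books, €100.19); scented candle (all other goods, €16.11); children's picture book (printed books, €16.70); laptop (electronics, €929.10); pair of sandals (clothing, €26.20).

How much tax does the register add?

Stainless water bottle €31.42: all other goods → 4.25% → €1.34
Mechanical keyboard €85.15: electronics, under €300.00 → 0% → €0.00
Used textbook €100.19: printed books → 7.5% → €7.51
Scented candle €16.11: all other goods → 4.25% → €0.68
Children's picture book €16.70: printed books → 7.5% → €1.25
Laptop €929.10: electronics, €300.00 or more → 4.5% → €41.81
Pair of sandals €26.20: clothing → 0% → €0.00
Total tax = €1.34 + €7.51 + €0.68 + €1.25 + €41.81 = €52.59

€52.59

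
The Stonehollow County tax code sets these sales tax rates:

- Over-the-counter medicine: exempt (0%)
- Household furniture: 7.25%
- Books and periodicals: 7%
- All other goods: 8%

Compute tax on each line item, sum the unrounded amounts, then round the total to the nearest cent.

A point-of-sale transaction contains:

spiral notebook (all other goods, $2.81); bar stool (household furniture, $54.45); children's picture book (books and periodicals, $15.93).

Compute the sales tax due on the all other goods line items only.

$0.22

Spiral notebook $2.81: all other goods → 8% → $0.2248
Tax on all other goods: unrounded sum = $0.2248 → $0.22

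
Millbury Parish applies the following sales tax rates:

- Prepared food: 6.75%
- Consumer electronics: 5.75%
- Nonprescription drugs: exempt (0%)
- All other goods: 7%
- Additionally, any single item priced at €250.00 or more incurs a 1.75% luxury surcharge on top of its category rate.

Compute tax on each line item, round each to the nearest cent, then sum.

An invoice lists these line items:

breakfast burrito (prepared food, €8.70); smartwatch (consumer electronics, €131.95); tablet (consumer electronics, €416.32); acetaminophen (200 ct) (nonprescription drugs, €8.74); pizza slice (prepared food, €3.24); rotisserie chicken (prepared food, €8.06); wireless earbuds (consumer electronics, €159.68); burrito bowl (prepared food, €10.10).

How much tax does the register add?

Breakfast burrito €8.70: prepared food → 6.75% → €0.59
Smartwatch €131.95: consumer electronics → 5.75% → €7.59
Tablet €416.32: consumer electronics → 5.75% + 1.75% surcharge = 7.5% → €31.22
Acetaminophen (200 ct) €8.74: nonprescription drugs → 0% → €0.00
Pizza slice €3.24: prepared food → 6.75% → €0.22
Rotisserie chicken €8.06: prepared food → 6.75% → €0.54
Wireless earbuds €159.68: consumer electronics → 5.75% → €9.18
Burrito bowl €10.10: prepared food → 6.75% → €0.68
Total tax = €0.59 + €7.59 + €31.22 + €0.22 + €0.54 + €9.18 + €0.68 = €50.02

€50.02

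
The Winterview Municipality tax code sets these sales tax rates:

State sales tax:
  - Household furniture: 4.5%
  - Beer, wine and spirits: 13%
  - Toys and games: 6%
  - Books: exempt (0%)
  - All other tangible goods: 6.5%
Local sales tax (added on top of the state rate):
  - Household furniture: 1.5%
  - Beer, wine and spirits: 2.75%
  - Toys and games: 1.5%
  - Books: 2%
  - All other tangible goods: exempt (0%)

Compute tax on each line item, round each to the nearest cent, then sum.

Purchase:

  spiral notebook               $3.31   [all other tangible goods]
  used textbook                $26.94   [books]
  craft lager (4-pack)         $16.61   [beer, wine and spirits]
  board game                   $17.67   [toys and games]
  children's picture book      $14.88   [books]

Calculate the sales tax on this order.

$5.01

Spiral notebook $3.31: all other tangible goods → 6.5% + 0% local = 6.5% → $0.22
Used textbook $26.94: books → 0% + 2% local = 2% → $0.54
Craft lager (4-pack) $16.61: beer, wine and spirits → 13% + 2.75% local = 15.75% → $2.62
Board game $17.67: toys and games → 6% + 1.5% local = 7.5% → $1.33
Children's picture book $14.88: books → 0% + 2% local = 2% → $0.30
Total tax = $0.22 + $0.54 + $2.62 + $1.33 + $0.30 = $5.01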